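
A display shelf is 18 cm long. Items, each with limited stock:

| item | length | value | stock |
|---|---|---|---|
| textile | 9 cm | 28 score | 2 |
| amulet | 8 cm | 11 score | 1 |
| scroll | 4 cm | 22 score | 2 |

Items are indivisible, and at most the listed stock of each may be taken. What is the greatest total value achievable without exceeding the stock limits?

72 score

Top feasible selections:
- 1×textile + 2×scroll: length 17, value 72
- 2×textile: length 18, value 56
- 1×amulet + 2×scroll: length 16, value 55
- 1×textile + 1×scroll: length 13, value 50
Best: 72 score.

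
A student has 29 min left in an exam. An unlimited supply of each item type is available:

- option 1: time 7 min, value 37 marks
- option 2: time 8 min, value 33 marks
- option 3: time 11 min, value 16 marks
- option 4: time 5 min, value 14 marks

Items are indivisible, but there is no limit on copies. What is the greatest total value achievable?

Best value-per-unit is option 1 at 37/7, and filling with it alone uses time 4×7=28. No mix of the others beats 4×37 = 148.

148 marks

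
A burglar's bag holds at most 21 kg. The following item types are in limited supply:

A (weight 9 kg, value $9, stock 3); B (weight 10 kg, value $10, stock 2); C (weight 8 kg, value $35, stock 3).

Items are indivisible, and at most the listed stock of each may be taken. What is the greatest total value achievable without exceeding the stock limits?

$70

Best selections within weight 21 and stock limits:
- 2×C: weight 16, value 70
- 1×B + 1×C: weight 18, value 45
- 1×A + 1×C: weight 17, value 44
Best: $70.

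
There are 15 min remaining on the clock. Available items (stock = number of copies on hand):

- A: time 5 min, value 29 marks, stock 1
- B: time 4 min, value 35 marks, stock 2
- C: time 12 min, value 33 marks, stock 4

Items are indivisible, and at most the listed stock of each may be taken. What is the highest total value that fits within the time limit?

99 marks

Top feasible selections:
- 1×A + 2×B: time 13, value 99
- 2×B: time 8, value 70
- 1×A + 1×B: time 9, value 64
- 1×B: time 4, value 35
Best: 99 marks.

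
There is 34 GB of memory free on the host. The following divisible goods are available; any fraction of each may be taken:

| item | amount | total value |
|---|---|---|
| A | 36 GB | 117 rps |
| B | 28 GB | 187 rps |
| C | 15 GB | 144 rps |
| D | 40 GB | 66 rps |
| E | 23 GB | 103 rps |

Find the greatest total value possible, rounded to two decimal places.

270.89

Take in order of value per unit:
- C (144/15 per unit): all 15 → value 144, running total 144.00
- B (187/28 per unit): 19 of 28 → value 19×187/28 = 126.8929, running total 270.89
Total 270.89.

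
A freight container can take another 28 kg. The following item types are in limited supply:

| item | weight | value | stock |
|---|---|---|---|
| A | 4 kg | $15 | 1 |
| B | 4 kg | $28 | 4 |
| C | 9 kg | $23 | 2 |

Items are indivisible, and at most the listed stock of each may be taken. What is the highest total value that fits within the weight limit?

$135

Best selections within weight 28 and stock limits:
- 4×B + 1×C: weight 25, value 135
- 1×A + 4×B: weight 20, value 127
- 1×A + 3×B + 1×C: weight 25, value 122
- 4×B: weight 16, value 112
Best: $135.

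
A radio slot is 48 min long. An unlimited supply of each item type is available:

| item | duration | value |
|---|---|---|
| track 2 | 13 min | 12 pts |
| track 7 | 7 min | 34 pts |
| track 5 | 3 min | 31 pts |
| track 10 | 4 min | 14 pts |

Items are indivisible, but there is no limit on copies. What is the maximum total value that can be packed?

Best value-per-unit is track 5 at 31/3, and filling with it alone uses duration 16×3=48. No mix of the others beats 16×31 = 496.

496 pts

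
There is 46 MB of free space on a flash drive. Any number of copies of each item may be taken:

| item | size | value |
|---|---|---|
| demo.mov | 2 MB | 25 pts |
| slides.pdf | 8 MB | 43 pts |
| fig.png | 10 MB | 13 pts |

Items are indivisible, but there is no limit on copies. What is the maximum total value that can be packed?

575 pts

Best value-per-unit is demo.mov at 25/2, and filling with it alone uses size 23×2=46. No mix of the others beats 23×25 = 575.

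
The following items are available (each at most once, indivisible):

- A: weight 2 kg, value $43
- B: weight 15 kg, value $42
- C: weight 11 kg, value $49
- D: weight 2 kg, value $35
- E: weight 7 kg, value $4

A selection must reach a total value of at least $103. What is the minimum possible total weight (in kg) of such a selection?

15

Subsets with value ≥ 103, sorted by total weight:
- A+C+D: weight 15, value 127
- A+B+D: weight 19, value 120
- A+C+D+E: weight 22, value 131
Minimum weight: 15 kg.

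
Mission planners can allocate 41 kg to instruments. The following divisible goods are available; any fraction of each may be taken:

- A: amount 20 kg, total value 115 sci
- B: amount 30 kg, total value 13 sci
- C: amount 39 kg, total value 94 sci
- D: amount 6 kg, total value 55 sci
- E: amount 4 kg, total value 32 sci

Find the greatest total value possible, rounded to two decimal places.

Take in order of value per unit:
- D (55/6 per unit): all 6 → value 55, running total 55.00
- E (32/4 per unit): all 4 → value 32, running total 87.00
- A (115/20 per unit): all 20 → value 115, running total 202.00
- C (94/39 per unit): 11 of 39 → value 11×94/39 = 26.5128, running total 228.51
Total 228.51.

228.51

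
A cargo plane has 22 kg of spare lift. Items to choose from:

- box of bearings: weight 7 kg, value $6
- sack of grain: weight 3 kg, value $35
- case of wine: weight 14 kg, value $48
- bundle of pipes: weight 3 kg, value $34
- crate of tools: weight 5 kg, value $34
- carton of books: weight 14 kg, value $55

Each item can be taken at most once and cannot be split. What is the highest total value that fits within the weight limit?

Check high-value combinations within 22 kg:
- sack of grain+bundle of pipes+carton of books: weight 3+3+14=20, value 35+34+55=124
- sack of grain+crate of tools+carton of books: weight 3+5+14=22, value 35+34+55=124
- bundle of pipes+crate of tools+carton of books: weight 3+5+14=22, value 34+34+55=123
Best: $124.

$124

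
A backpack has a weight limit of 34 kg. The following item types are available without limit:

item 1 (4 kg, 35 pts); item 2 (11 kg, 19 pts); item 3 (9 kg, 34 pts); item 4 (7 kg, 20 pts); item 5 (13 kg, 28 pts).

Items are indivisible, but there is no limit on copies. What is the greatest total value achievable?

280 pts

Best value-per-unit is item 1 at 35/4, and filling with it alone uses weight 8×4=32. No mix of the others beats 8×35 = 280.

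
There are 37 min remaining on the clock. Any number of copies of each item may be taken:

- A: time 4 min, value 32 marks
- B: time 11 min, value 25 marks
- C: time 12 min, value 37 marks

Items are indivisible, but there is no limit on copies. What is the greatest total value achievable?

288 marks

Best value-per-unit is A at 32/4, and filling with it alone uses time 9×4=36. No mix of the others beats 9×32 = 288.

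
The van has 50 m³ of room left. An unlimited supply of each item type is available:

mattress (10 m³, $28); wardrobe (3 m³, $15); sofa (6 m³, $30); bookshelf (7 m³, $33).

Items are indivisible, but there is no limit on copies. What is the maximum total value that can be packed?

Best value-per-unit is wardrobe at 15/3; filling with it alone gives 16×15 = 240.
Optimal mix: 12×wardrobe + 2×bookshelf → volume 50, value 246.

$246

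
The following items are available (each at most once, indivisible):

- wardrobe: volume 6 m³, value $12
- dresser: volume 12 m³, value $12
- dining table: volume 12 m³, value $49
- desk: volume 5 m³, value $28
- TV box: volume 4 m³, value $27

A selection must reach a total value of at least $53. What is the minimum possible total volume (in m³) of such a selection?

9

Subsets with value ≥ 53, sorted by total volume:
- desk+TV box: volume 9, value 55
- wardrobe+desk+TV box: volume 15, value 67
- dining table+TV box: volume 16, value 76
- dining table+desk: volume 17, value 77
Minimum volume: 9 m³.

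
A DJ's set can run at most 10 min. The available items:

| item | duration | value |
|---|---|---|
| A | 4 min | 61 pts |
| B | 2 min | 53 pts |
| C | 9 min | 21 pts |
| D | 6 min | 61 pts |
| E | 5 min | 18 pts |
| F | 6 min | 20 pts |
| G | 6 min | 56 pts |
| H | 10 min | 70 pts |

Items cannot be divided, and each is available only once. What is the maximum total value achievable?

122 pts

This is a 0/1 knapsack; check combinations near the capacity.
- A+D: duration 4+6=10, value 61+61=122
- A+G: duration 4+6=10, value 61+56=117
- A+B: duration 4+2=6, value 61+53=114
Best: 122 pts.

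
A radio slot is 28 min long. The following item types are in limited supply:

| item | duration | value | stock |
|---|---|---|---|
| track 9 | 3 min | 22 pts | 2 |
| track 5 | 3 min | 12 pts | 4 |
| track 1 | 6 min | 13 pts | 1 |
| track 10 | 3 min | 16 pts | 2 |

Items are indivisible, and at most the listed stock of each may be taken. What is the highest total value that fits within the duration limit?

Top feasible selections:
- 2×track 9 + 3×track 5 + 1×track 1 + 2×track 10: duration 27, value 125
- 2×track 9 + 4×track 5 + 2×track 10: duration 24, value 124
Best: 125 pts.

125 pts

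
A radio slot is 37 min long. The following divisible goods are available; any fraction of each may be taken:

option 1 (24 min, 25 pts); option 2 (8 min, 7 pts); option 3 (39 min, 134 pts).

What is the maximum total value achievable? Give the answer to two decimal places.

127.13

Take in order of value per unit:
- option 3 (134/39 per unit): 37 of 39 → value 37×134/39 = 127.1282, running total 127.13
Total 127.13.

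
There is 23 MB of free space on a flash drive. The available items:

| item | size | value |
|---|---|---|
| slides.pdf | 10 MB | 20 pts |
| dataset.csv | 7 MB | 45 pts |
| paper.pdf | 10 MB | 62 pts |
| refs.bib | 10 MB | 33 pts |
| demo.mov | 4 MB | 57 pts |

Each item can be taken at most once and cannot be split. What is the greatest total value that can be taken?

164 pts

Check high-value combinations within 23 MB:
- dataset.csv+paper.pdf+demo.mov: size 7+10+4=21, value 45+62+57=164
- dataset.csv+refs.bib+demo.mov: size 7+10+4=21, value 45+33+57=135
- slides.pdf+dataset.csv+demo.mov: size 10+7+4=21, value 20+45+57=122
Best: 164 pts.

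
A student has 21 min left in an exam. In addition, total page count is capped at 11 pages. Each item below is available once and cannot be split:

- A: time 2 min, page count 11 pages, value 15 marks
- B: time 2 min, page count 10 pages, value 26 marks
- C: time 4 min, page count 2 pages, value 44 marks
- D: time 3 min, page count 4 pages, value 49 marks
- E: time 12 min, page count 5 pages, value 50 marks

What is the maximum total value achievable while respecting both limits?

143 marks

Feasible sets respecting both limits:
- C+D+E: time 19, page count 11, value 143
- D+E: time 15, page count 9, value 99
- C+E: time 16, page count 7, value 94
Best: 143 marks.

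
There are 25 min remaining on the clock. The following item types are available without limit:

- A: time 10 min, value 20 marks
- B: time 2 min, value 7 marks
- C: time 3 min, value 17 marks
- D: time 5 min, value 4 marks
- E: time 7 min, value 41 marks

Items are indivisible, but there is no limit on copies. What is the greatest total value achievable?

143 marks

Best value-per-unit is E at 41/7; filling with it alone gives 3×41 = 123.
Optimal mix: 6×C + 1×E → time 25, value 143.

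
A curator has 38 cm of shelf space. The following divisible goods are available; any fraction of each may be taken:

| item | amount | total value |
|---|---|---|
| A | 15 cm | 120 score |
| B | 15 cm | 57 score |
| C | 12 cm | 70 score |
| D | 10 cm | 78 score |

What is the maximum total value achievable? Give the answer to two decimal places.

Take in order of value per unit:
- A (120/15 per unit): all 15 → value 120, running total 120.00
- D (78/10 per unit): all 10 → value 78, running total 198.00
- C (70/12 per unit): all 12 → value 70, running total 268.00
- B (57/15 per unit): 1 of 15 → value 1×57/15 = 3.8000, running total 271.80
Total 271.80.

271.80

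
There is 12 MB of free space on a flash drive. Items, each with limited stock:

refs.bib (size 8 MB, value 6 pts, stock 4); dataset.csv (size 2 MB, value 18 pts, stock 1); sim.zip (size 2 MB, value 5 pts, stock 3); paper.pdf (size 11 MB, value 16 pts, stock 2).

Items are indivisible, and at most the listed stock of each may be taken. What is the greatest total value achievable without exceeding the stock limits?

33 pts

Best selections within size 12 and stock limits:
- 1×dataset.csv + 3×sim.zip: size 8, value 33
- 1×refs.bib + 1×dataset.csv + 1×sim.zip: size 12, value 29
- 1×dataset.csv + 2×sim.zip: size 6, value 28
Best: 33 pts.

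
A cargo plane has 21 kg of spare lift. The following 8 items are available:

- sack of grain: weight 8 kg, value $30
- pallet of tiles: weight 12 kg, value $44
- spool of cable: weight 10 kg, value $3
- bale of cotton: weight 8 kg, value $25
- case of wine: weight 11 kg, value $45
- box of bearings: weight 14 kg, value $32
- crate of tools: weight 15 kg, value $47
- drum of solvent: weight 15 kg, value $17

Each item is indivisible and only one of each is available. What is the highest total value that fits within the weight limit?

Check high-value combinations within 21 kg:
- sack of grain+case of wine: weight 8+11=19, value 30+45=75
- sack of grain+pallet of tiles: weight 8+12=20, value 30+44=74
- bale of cotton+case of wine: weight 8+11=19, value 25+45=70
Best: $75.

$75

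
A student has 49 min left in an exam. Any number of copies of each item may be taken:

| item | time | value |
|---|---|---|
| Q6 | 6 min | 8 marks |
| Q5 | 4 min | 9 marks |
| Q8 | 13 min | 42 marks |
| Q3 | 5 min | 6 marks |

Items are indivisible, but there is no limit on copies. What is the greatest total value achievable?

144 marks

Best value-per-unit is Q8 at 42/13; filling with it alone gives 3×42 = 126.
Optimal mix: 2×Q5 + 3×Q8 → time 47, value 144.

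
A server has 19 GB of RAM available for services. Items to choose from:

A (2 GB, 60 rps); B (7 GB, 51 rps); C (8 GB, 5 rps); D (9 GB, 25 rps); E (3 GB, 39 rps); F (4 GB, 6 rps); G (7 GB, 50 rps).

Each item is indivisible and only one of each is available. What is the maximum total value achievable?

200 rps

Check high-value combinations within 19 GB:
- A+B+E+G: memory 2+7+3+7=19, value 60+51+39+50=200
- A+B+G: memory 2+7+7=16, value 60+51+50=161
- A+B+E+F: memory 2+7+3+4=16, value 60+51+39+6=156
- A+E+F+G: memory 2+3+4+7=16, value 60+39+6+50=155
- A+B+E: memory 2+7+3=12, value 60+51+39=150
Best: 200 rps.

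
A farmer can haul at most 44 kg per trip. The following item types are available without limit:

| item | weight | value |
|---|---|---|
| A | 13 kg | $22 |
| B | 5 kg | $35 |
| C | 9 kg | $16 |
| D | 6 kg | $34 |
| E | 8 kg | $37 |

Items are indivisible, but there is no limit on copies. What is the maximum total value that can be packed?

Best value-per-unit is B at 35/5; filling with it alone gives 8×35 = 280.
Optimal mix: 7×B + 1×E → weight 43, value 282.

$282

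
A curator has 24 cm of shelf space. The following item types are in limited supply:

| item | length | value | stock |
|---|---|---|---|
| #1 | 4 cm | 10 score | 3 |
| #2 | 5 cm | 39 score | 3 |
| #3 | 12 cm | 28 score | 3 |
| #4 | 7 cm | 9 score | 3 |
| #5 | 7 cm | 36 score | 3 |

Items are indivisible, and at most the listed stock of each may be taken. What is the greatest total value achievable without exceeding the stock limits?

Best selections within length 24 and stock limits:
- 3×#2 + 1×#5: length 22, value 153
- 2×#2 + 2×#5: length 24, value 150
- 2×#1 + 3×#2: length 23, value 137
Best: 153 score.

153 score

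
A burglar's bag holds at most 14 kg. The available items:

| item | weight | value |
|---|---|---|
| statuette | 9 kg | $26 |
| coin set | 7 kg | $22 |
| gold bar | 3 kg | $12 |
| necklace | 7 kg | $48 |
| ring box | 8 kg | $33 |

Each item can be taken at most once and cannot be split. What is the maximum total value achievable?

$70

Check high-value combinations within 14 kg:
- coin set+necklace: weight 7+7=14, value 22+48=70
- gold bar+necklace: weight 3+7=10, value 12+48=60
- necklace: weight 7, value 48
- gold bar+ring box: weight 3+8=11, value 12+33=45
- statuette+gold bar: weight 9+3=12, value 26+12=38
Best: $70.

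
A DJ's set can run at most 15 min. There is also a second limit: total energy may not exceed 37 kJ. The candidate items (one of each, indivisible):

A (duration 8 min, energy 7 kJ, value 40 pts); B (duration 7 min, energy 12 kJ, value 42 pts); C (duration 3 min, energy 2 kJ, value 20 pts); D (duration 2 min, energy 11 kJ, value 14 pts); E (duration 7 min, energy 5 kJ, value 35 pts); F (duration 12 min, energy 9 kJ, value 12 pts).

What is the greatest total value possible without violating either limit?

82 pts

Feasible sets respecting both limits:
- A+B: duration 15, energy 19, value 82
- B+E: duration 14, energy 17, value 77
- B+C+D: duration 12, energy 25, value 76
- A+E: duration 15, energy 12, value 75
Best: 82 pts.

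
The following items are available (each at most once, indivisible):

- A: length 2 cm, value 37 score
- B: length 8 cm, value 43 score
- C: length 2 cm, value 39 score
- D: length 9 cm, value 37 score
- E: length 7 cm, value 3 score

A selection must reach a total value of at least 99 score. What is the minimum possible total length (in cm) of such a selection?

12

Subsets with value ≥ 99, sorted by total length:
- A+B+C: length 12, value 119
- A+C+D: length 13, value 113
- A+B+C+E: length 19, value 122
Minimum length: 12 cm.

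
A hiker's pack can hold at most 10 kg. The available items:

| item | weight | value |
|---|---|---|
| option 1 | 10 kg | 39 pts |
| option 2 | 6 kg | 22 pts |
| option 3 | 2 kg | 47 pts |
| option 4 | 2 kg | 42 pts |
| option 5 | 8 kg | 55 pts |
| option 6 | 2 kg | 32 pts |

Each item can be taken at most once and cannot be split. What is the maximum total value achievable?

121 pts

Check high-value combinations within 10 kg:
- option 3+option 4+option 6: weight 2+2+2=6, value 47+42+32=121
- option 2+option 3+option 4: weight 6+2+2=10, value 22+47+42=111
- option 3+option 5: weight 2+8=10, value 47+55=102
- option 2+option 3+option 6: weight 6+2+2=10, value 22+47+32=101
Best: 121 pts.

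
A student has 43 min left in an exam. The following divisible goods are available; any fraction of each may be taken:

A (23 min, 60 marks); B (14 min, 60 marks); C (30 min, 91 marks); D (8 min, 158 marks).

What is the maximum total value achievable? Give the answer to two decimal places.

Take in order of value per unit:
- D (158/8 per unit): all 8 → value 158, running total 158.00
- B (60/14 per unit): all 14 → value 60, running total 218.00
- C (91/30 per unit): 21 of 30 → value 21×91/30 = 63.7000, running total 281.70
Total 281.70.

281.70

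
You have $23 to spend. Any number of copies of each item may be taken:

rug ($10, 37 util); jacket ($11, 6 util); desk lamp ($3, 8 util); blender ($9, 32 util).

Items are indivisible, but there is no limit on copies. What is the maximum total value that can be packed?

82 util

Best value-per-unit is rug at 37/10; filling with it alone gives 2×37 = 74.
Optimal mix: 2×rug + 1×desk lamp → cost 23, value 82.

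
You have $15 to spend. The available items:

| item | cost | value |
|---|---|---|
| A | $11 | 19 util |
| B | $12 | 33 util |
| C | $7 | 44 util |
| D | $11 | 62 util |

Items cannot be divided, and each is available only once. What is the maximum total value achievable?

62 util

Check high-value combinations within $15:
- D: cost 11, value 62
- C: cost 7, value 44
- B: cost 12, value 33
- A: cost 11, value 19
Best: 62 util.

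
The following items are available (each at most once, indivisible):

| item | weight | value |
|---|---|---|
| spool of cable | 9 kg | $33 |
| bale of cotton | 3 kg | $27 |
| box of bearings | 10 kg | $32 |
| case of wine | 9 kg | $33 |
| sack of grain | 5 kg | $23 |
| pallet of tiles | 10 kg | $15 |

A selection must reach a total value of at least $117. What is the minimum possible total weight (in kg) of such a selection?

31

Subsets with value ≥ 117, sorted by total weight:
- spool of cable+bale of cotton+box of bearings+case of wine: weight 31, value 125
- spool of cable+box of bearings+case of wine+sack of grain: weight 33, value 121
Minimum weight: 31 kg.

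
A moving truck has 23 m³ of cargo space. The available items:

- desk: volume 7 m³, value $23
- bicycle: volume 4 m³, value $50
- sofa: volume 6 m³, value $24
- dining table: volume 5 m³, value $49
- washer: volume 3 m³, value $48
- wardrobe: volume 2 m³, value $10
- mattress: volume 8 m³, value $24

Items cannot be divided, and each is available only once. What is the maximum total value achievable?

Check high-value combinations within 23 m³:
- bicycle+sofa+dining table+washer+wardrobe: volume 4+6+5+3+2=20, value 50+24+49+48+10=181
- bicycle+dining table+washer+wardrobe+mattress: volume 4+5+3+2+8=22, value 50+49+48+10+24=181
- desk+bicycle+dining table+washer+wardrobe: volume 7+4+5+3+2=21, value 23+50+49+48+10=180
- bicycle+sofa+dining table+washer: volume 4+6+5+3=18, value 50+24+49+48=171
Best: $181.

$181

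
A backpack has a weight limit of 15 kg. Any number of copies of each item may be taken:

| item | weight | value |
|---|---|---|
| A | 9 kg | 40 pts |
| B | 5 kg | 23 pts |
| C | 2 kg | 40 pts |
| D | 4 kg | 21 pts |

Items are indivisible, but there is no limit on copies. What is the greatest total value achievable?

Best value-per-unit is C at 40/2, and filling with it alone uses weight 7×2=14. No mix of the others beats 7×40 = 280.

280 pts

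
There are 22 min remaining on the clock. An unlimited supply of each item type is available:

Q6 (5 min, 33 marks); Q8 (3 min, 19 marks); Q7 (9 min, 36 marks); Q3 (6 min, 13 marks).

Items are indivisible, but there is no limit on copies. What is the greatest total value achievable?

142 marks

Best value-per-unit is Q6 at 33/5; filling with it alone gives 4×33 = 132.
Optimal mix: 2×Q6 + 4×Q8 → time 22, value 142.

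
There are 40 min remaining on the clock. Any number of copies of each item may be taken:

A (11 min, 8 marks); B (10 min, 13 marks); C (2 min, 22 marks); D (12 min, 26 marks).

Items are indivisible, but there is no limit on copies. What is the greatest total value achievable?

Best value-per-unit is C at 22/2, and filling with it alone uses time 20×2=40. No mix of the others beats 20×22 = 440.

440 marks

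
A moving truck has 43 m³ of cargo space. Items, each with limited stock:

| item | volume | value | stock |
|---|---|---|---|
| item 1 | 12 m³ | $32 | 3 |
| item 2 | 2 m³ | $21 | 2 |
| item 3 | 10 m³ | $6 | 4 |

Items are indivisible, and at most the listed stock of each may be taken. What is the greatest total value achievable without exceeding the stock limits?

$138

Best selections within volume 43 and stock limits:
- 3×item 1 + 2×item 2: volume 40, value 138
- 3×item 1 + 1×item 2: volume 38, value 117
- 2×item 1 + 2×item 2 + 1×item 3: volume 38, value 112
- 2×item 1 + 2×item 2: volume 28, value 106
Best: $138.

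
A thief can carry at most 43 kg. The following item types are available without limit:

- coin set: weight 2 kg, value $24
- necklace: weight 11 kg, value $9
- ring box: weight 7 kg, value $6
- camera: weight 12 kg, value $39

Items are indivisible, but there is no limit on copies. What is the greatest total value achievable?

$504

Best value-per-unit is coin set at 24/2, and filling with it alone uses weight 21×2=42. No mix of the others beats 21×24 = 504.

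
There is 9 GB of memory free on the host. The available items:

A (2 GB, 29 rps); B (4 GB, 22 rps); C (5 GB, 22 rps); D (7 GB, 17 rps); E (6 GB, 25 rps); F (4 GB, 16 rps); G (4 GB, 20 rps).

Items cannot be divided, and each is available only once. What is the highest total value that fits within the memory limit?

Check high-value combinations within 9 GB:
- A+E: memory 2+6=8, value 29+25=54
- A+B: memory 2+4=6, value 29+22=51
- A+C: memory 2+5=7, value 29+22=51
- A+G: memory 2+4=6, value 29+20=49
- A+D: memory 2+7=9, value 29+17=46
Best: 54 rps.

54 rps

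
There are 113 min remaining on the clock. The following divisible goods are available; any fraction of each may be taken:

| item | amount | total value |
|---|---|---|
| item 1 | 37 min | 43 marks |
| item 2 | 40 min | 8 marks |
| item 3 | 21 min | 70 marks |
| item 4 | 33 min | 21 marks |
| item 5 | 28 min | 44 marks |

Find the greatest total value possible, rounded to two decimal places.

Take in order of value per unit:
- item 3 (70/21 per unit): all 21 → value 70, running total 70.00
- item 5 (44/28 per unit): all 28 → value 44, running total 114.00
- item 1 (43/37 per unit): all 37 → value 43, running total 157.00
- item 4 (21/33 per unit): 27 of 33 → value 27×21/33 = 17.1818, running total 174.18
Total 174.18.

174.18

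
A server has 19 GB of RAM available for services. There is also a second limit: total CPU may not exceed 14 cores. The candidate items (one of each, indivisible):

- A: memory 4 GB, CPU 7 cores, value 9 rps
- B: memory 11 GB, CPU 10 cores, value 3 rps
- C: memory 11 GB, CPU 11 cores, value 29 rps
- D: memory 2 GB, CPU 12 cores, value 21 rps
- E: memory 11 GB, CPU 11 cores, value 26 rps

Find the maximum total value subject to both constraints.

Feasible sets respecting both limits:
- C: memory 11, CPU 11, value 29
- E: memory 11, CPU 11, value 26
- D: memory 2, CPU 12, value 21
Best: 29 rps.

29 rps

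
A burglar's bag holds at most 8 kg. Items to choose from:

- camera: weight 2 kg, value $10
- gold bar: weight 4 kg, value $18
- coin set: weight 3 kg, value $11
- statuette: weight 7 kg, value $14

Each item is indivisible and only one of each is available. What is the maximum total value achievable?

$29

Check high-value combinations within 8 kg:
- gold bar+coin set: weight 4+3=7, value 18+11=29
- camera+gold bar: weight 2+4=6, value 10+18=28
- camera+coin set: weight 2+3=5, value 10+11=21
- gold bar: weight 4, value 18
Best: $29.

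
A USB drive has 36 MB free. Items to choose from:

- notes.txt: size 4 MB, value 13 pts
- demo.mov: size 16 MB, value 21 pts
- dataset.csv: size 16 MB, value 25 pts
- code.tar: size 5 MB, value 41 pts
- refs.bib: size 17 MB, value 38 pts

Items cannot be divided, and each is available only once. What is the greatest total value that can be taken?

This is a 0/1 knapsack; check combinations near the capacity.
- notes.txt+code.tar+refs.bib: size 4+5+17=26, value 13+41+38=92
- code.tar+refs.bib: size 5+17=22, value 41+38=79
- notes.txt+dataset.csv+code.tar: size 4+16+5=25, value 13+25+41=79
Best: 92 pts.

92 pts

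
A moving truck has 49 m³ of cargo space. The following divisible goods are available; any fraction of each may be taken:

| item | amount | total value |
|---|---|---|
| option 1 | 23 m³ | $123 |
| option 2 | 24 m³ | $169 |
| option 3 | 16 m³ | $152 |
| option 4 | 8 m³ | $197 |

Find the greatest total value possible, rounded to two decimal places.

523.35

Take in order of value per unit:
- option 4 (197/8 per unit): all 8 → value 197, running total 197.00
- option 3 (152/16 per unit): all 16 → value 152, running total 349.00
- option 2 (169/24 per unit): all 24 → value 169, running total 518.00
- option 1 (123/23 per unit): 1 of 23 → value 1×123/23 = 5.3478, running total 523.35
Total 523.35.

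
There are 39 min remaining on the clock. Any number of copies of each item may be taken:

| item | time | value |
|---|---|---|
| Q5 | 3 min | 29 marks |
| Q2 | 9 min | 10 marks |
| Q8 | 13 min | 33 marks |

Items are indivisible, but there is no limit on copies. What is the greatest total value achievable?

377 marks

Best value-per-unit is Q5 at 29/3, and filling with it alone uses time 13×3=39. No mix of the others beats 13×29 = 377.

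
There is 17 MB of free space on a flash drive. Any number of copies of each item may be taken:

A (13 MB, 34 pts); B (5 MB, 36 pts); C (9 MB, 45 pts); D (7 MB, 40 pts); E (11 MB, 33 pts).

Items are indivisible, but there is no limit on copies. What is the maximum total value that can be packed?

112 pts

Best value-per-unit is B at 36/5; filling with it alone gives 3×36 = 108.
Optimal mix: 2×B + 1×D → size 17, value 112.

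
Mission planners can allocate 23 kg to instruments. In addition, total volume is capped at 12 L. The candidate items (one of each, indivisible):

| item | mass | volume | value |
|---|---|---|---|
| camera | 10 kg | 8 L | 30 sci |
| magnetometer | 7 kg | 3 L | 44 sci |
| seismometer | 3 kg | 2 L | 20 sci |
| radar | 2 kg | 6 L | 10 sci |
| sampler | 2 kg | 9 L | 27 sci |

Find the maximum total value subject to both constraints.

74 sci

Feasible sets respecting both limits:
- camera+magnetometer: mass 17, volume 11, value 74
- magnetometer+seismometer+radar: mass 12, volume 11, value 74
- magnetometer+sampler: mass 9, volume 12, value 71
Best: 74 sci.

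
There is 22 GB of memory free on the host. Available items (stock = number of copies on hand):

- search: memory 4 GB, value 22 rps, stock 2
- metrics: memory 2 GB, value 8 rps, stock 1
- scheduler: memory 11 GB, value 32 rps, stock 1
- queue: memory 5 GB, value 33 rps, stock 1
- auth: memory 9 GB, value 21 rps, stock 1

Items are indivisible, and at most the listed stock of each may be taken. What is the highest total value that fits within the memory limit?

98 rps

Best selections within memory 22 and stock limits:
- 2×search + 1×queue + 1×auth: memory 22, value 98
- 1×search + 1×metrics + 1×scheduler + 1×queue: memory 22, value 95
- 1×search + 1×scheduler + 1×queue: memory 20, value 87
- 2×search + 1×metrics + 1×queue: memory 15, value 85
Best: 98 rps.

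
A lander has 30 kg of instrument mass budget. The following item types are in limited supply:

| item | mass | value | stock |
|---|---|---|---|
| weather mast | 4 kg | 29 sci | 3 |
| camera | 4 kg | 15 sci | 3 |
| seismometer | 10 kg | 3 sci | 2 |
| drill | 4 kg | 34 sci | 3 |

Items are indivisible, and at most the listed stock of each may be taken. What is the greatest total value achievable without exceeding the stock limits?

Top feasible selections:
- 3×weather mast + 1×camera + 3×drill: mass 28, value 204
- 2×weather mast + 2×camera + 3×drill: mass 28, value 190
Best: 204 sci.

204 sci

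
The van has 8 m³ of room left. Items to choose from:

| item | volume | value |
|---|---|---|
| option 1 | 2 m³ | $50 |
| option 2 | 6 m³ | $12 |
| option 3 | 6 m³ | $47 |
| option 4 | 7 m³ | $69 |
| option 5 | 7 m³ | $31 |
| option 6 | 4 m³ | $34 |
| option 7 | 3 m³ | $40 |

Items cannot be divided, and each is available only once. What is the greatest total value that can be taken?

$97

Check high-value combinations within 8 m³:
- option 1+option 3: volume 2+6=8, value 50+47=97
- option 1+option 7: volume 2+3=5, value 50+40=90
- option 1+option 6: volume 2+4=6, value 50+34=84
- option 6+option 7: volume 4+3=7, value 34+40=74
Best: $97.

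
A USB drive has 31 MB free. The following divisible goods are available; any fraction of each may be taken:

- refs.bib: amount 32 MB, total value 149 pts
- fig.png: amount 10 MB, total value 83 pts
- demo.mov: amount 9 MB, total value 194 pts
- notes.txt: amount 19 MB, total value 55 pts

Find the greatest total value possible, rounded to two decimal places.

332.88

Take in order of value per unit:
- demo.mov (194/9 per unit): all 9 → value 194, running total 194.00
- fig.png (83/10 per unit): all 10 → value 83, running total 277.00
- refs.bib (149/32 per unit): 12 of 32 → value 12×149/32 = 55.8750, running total 332.88
Total 332.88.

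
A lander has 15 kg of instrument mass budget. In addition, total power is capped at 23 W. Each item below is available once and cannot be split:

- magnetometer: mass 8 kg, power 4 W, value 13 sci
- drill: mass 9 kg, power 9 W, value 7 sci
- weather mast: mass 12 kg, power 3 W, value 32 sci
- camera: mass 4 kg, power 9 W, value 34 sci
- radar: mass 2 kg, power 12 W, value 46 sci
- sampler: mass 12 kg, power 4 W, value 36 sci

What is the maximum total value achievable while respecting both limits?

Feasible sets respecting both limits:
- radar+sampler: mass 14, power 16, value 82
- camera+radar: mass 6, power 21, value 80
- weather mast+radar: mass 14, power 15, value 78
Best: 82 sci.

82 sci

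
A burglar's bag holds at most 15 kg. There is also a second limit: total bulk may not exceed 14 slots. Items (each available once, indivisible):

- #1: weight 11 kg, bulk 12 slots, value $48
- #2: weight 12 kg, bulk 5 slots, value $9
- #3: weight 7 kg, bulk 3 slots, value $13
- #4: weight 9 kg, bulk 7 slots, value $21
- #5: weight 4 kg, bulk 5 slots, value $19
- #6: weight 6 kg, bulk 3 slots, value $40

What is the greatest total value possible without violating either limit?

$61

Feasible sets respecting both limits:
- #4+#6: weight 15, bulk 10, value 61
- #5+#6: weight 10, bulk 8, value 59
- #3+#6: weight 13, bulk 6, value 53
- #1: weight 11, bulk 12, value 48
Best: $61.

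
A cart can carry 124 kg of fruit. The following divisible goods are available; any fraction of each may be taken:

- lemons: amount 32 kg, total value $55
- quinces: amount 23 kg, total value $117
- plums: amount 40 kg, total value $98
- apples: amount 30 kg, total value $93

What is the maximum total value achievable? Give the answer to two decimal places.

Take in order of value per unit:
- quinces (117/23 per unit): all 23 → value 117, running total 117.00
- apples (93/30 per unit): all 30 → value 93, running total 210.00
- plums (98/40 per unit): all 40 → value 98, running total 308.00
- lemons (55/32 per unit): 31 of 32 → value 31×55/32 = 53.2813, running total 361.28
Total 361.28.

361.28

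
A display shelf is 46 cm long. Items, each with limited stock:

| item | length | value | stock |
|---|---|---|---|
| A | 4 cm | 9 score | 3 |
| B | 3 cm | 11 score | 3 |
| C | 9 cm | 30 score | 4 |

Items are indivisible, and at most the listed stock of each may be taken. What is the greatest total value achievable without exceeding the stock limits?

153 score

Best selections within length 46 and stock limits:
- 3×B + 4×C: length 45, value 153
- 1×A + 2×B + 4×C: length 46, value 151
- 2×B + 4×C: length 42, value 142
- 2×A + 3×B + 3×C: length 44, value 141
Best: 153 score.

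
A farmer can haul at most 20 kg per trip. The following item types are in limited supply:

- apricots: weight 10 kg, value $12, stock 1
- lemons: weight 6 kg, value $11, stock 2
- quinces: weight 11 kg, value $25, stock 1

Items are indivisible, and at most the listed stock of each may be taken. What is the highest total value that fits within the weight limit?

Top feasible selections:
- 1×lemons + 1×quinces: weight 17, value 36
- 1×quinces: weight 11, value 25
- 1×apricots + 1×lemons: weight 16, value 23
- 2×lemons: weight 12, value 22
Best: $36.

$36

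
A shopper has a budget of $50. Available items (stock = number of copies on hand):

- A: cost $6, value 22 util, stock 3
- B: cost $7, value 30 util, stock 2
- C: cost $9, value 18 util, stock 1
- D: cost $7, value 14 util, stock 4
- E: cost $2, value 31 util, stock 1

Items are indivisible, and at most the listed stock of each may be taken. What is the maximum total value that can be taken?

189 util

Best selections within cost 50 and stock limits:
- 3×A + 2×B + 1×C + 1×D + 1×E: cost 50, value 189
- 3×A + 2×B + 2×D + 1×E: cost 48, value 185
Best: 189 util.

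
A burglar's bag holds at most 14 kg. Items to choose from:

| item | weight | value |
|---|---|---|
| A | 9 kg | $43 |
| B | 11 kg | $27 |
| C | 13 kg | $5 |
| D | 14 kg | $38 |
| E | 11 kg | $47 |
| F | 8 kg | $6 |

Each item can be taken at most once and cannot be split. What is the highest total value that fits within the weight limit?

$47

Check high-value combinations within 14 kg:
- E: weight 11, value 47
- A: weight 9, value 43
- D: weight 14, value 38
- B: weight 11, value 27
Best: $47.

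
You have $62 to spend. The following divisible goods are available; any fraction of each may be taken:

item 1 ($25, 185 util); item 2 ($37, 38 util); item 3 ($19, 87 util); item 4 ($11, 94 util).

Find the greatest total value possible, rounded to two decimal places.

Take in order of value per unit:
- item 4 (94/11 per unit): all 11 → value 94, running total 94.00
- item 1 (185/25 per unit): all 25 → value 185, running total 279.00
- item 3 (87/19 per unit): all 19 → value 87, running total 366.00
- item 2 (38/37 per unit): 7 of 37 → value 7×38/37 = 7.1892, running total 373.19
Total 373.19.

373.19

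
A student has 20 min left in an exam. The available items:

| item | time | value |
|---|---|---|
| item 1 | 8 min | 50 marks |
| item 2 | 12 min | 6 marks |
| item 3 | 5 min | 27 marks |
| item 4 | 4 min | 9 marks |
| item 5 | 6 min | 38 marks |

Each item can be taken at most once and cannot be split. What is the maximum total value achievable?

115 marks

This is a 0/1 knapsack; check combinations near the capacity.
- item 1+item 3+item 5: time 8+5+6=19, value 50+27+38=115
- item 1+item 4+item 5: time 8+4+6=18, value 50+9+38=97
- item 1+item 5: time 8+6=14, value 50+38=88
- item 1+item 3+item 4: time 8+5+4=17, value 50+27+9=86
Best: 115 marks.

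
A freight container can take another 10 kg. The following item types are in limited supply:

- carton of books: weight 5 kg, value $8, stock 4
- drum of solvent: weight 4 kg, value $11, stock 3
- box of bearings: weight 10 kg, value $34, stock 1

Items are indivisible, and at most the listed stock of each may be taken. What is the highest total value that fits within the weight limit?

$34

Best selections within weight 10 and stock limits:
- 1×box of bearings: weight 10, value 34
- 2×drum of solvent: weight 8, value 22
- 1×carton of books + 1×drum of solvent: weight 9, value 19
Best: $34.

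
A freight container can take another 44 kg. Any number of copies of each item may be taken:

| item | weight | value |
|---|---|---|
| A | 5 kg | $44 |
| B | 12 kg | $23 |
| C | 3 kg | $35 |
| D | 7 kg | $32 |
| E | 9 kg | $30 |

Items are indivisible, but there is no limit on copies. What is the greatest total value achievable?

Best value-per-unit is C at 35/3; filling with it alone gives 14×35 = 490.
Optimal mix: 1×A + 13×C → weight 44, value 499.

$499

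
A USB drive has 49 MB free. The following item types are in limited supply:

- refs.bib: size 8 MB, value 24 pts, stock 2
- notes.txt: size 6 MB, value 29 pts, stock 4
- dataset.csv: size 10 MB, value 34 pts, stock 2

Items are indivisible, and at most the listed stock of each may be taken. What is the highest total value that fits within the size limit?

184 pts

Top feasible selections:
- 4×notes.txt + 2×dataset.csv: size 44, value 184
- 1×refs.bib + 3×notes.txt + 2×dataset.csv: size 46, value 179
- 1×refs.bib + 4×notes.txt + 1×dataset.csv: size 42, value 174
Best: 184 pts.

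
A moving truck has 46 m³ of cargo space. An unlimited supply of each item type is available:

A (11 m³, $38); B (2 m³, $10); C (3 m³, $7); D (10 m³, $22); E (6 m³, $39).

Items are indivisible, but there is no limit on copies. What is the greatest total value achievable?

Best value-per-unit is E at 39/6; filling with it alone gives 7×39 = 273.
Optimal mix: 2×B + 7×E → volume 46, value 293.

$293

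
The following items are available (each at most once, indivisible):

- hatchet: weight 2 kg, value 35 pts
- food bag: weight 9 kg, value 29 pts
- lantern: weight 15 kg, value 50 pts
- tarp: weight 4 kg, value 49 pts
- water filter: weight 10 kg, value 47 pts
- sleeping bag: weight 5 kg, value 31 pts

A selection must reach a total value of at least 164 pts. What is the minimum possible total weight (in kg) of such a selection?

26

Subsets with value ≥ 164, sorted by total weight:
- hatchet+lantern+tarp+sleeping bag: weight 26, value 165
- hatchet+food bag+tarp+water filter+sleeping bag: weight 30, value 191
- hatchet+lantern+tarp+water filter: weight 31, value 181
Minimum weight: 26 kg.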